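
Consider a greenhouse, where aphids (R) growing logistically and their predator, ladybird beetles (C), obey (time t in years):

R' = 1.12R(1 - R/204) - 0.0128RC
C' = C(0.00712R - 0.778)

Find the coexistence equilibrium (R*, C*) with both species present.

R* ≈ 109, C* ≈ 40.6

From dC/dt = 0 with C > 0: 0.00712R* = 0.778, so R* = 109.
Substitute into dR/dt = 0: 1.12(1 - 109/204) = 0.0128C*.
The bracket is 0.464, giving C* = 0.52/0.0128 = 40.6.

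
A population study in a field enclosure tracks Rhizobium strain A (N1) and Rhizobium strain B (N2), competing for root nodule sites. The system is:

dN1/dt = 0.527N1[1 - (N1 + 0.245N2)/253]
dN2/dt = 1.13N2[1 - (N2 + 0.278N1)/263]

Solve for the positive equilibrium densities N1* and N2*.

N1* ≈ 202, N2* ≈ 207

Setting both brackets to zero gives the nullclines N1 + 0.245N2 = 253 and 0.278N1 + N2 = 263.
Substituting N2 = 263 - 0.278N1 into the first: N1(1 - 0.245·0.278) = 253 - 0.245·263.
So N1* = 189/0.932 = 202, and then N2* = 263 - 0.278·202 = 207.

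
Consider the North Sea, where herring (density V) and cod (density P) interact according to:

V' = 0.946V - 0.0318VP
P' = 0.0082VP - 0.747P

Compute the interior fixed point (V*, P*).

Set dP/dt = 0 with P > 0: 0.0082V - 0.747 = 0, so V* = 0.747/0.0082 = 91.1.
Set dV/dt = 0 with V > 0: 0.946 - 0.0318P = 0, so P* = 0.946/0.0318 = 29.7.

V* ≈ 91.1, P* ≈ 29.7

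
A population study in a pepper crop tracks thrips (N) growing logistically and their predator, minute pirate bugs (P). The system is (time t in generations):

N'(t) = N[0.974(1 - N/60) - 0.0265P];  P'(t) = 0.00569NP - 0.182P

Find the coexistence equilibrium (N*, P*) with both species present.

N* ≈ 32, P* ≈ 17.2

From dP/dt = 0 with P > 0: 0.00569N* = 0.182, so N* = 32.
Substitute into dN/dt = 0: 0.974(1 - 32/60) = 0.0265P*.
The bracket is 0.467, giving P* = 0.455/0.0265 = 17.2.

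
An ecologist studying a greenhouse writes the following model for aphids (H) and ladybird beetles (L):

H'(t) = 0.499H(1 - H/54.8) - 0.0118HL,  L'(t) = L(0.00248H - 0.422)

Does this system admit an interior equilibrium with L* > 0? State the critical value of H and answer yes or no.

The predator equation gives dL/dt > 0 only when H > 0.422/0.00248 = 170.
Without the predator, H → K = 54.8. Since 54.8 < 170, the predator cannot invade.

Threshold H = 170; K < 170, so no, the predator goes extinct.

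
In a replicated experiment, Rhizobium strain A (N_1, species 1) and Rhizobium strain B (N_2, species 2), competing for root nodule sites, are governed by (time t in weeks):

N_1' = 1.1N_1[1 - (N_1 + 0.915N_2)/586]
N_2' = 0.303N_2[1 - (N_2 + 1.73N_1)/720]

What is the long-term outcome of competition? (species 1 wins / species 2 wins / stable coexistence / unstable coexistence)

Compare the nullcline intercepts: K1/α12 = 586/0.915 = 640 < K2 = 720; K2/α21 = 720/1.73 = 416 < K1 = 586.
Since both are reversed, neither can invade when rare; the interior point is a saddle.

unstable coexistence (outcome depends on initial conditions)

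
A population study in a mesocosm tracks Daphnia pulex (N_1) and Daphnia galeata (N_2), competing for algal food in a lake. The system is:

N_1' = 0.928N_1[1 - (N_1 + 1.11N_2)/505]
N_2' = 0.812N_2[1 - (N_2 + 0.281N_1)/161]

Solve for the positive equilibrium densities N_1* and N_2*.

N_1* ≈ 474, N_2* ≈ 27.8

Setting both brackets to zero gives the nullclines N_1 + 1.11N_2 = 505 and 0.281N_1 + N_2 = 161.
Substituting N_2 = 161 - 0.281N_1 into the first: N_1(1 - 1.11·0.281) = 505 - 1.11·161.
So N_1* = 326/0.688 = 474, and then N_2* = 161 - 0.281·474 = 27.8.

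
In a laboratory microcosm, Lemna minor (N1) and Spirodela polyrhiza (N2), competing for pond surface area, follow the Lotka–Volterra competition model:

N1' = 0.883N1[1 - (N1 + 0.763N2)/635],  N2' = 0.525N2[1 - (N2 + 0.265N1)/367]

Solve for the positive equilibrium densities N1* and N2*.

N1* ≈ 445, N2* ≈ 249

Setting both brackets to zero gives the nullclines N1 + 0.763N2 = 635 and 0.265N1 + N2 = 367.
Substituting N2 = 367 - 0.265N1 into the first: N1(1 - 0.763·0.265) = 635 - 0.763·367.
So N1* = 355/0.798 = 445, and then N2* = 367 - 0.265·445 = 249.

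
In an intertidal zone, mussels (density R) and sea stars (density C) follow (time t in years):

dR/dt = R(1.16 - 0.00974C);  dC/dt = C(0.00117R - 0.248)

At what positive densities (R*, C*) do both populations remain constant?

R* ≈ 212, C* ≈ 119

Set dC/dt = 0 with C > 0: 0.00117R - 0.248 = 0, so R* = 0.248/0.00117 = 212.
Set dR/dt = 0 with R > 0: 1.16 - 0.00974C = 0, so C* = 1.16/0.00974 = 119.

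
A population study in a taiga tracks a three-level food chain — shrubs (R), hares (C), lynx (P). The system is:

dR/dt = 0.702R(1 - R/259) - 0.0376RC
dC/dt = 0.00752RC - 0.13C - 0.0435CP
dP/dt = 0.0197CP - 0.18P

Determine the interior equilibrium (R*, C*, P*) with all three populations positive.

R* ≈ 132, C* ≈ 9.14, P* ≈ 19.9

From dP/dt = 0: 0.0197C* = 0.18, so C* = 9.14.
From dR/dt = 0: 0.702(1 - R*/259) = 0.0376·9.14, giving R* = 259·(1 - 0.489) = 132.
From dC/dt = 0: 0.00752·132 - 0.13 = 0.0435P*, so P* = 0.865/0.0435 = 19.9.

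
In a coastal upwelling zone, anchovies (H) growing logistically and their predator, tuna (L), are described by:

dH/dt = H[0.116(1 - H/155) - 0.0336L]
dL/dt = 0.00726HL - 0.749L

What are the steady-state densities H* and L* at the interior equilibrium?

From dL/dt = 0 with L > 0: 0.00726H* = 0.749, so H* = 103.
Substitute into dH/dt = 0: 0.116(1 - 103/155) = 0.0336L*.
The bracket is 0.334, giving L* = 0.0388/0.0336 = 1.15.

H* ≈ 103, L* ≈ 1.15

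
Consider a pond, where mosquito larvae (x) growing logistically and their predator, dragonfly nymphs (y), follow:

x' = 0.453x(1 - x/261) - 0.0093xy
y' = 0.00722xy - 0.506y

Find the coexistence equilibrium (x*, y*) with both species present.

x* ≈ 70.1, y* ≈ 35.6

From dy/dt = 0 with y > 0: 0.00722x* = 0.506, so x* = 70.1.
Substitute into dx/dt = 0: 0.453(1 - 70.1/261) = 0.0093y*.
The bracket is 0.731, giving y* = 0.331/0.0093 = 35.6.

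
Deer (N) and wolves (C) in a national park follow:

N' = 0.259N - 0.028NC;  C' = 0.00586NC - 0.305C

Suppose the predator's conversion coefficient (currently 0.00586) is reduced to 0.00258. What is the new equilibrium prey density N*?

N* ≈ 118

At the interior fixed point, setting dC/dt = 0 with C > 0 fixes N* = (predator death rate)/(NC coefficient) — independent of the other coefficients.
With the change, N* = 0.305/0.00258 = 118; it rises from 52.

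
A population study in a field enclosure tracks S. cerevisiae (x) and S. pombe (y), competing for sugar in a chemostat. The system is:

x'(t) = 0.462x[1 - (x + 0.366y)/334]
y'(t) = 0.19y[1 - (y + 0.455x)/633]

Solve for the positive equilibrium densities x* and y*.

x* ≈ 123, y* ≈ 577

Setting both brackets to zero gives the nullclines x + 0.366y = 334 and 0.455x + y = 633.
Substituting y = 633 - 0.455x into the first: x(1 - 0.366·0.455) = 334 - 0.366·633.
So x* = 102/0.833 = 123, and then y* = 633 - 0.455·123 = 577.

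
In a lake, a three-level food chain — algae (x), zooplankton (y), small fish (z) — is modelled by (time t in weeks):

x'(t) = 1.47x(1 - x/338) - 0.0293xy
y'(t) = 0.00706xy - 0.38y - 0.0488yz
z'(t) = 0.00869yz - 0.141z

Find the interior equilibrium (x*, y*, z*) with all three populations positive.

x* ≈ 229, y* ≈ 16.2, z* ≈ 25.3

From dz/dt = 0: 0.00869y* = 0.141, so y* = 16.2.
From dx/dt = 0: 1.47(1 - x*/338) = 0.0293·16.2, giving x* = 338·(1 - 0.323) = 229.
From dy/dt = 0: 0.00706·229 - 0.38 = 0.0488z*, so z* = 1.23/0.0488 = 25.3.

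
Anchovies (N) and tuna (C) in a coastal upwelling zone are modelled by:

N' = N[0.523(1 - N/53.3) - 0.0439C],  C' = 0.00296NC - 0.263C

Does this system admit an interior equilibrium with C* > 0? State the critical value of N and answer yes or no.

The predator equation gives dC/dt > 0 only when N > 0.263/0.00296 = 88.9.
Without the predator, N → K = 53.3. Since 53.3 < 88.9, the predator cannot invade.

Threshold N = 88.9; K < 88.9, so no, the predator goes extinct.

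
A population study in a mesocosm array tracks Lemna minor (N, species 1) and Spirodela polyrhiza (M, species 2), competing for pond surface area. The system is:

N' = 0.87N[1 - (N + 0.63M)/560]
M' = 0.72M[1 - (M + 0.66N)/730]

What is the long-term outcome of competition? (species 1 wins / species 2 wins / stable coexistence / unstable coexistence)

Compare the nullcline intercepts: K1/α12 = 560/0.63 = 889 > K2 = 730; K2/α21 = 730/0.66 = 1110 > K1 = 560.
Since both inequalities hold, each species can invade when rare, so the interior equilibrium is stable.

stable coexistence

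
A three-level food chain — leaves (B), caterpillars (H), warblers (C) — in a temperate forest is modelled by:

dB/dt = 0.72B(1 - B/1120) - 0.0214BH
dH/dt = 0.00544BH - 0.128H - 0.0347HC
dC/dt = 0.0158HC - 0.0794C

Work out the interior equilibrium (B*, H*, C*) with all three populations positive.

B* ≈ 953, H* ≈ 5.03, C* ≈ 146

From dC/dt = 0: 0.0158H* = 0.0794, so H* = 5.03.
From dB/dt = 0: 0.72(1 - B*/1120) = 0.0214·5.03, giving B* = 1120·(1 - 0.149) = 953.
From dH/dt = 0: 0.00544·953 - 0.128 = 0.0347C*, so C* = 5.05/0.0347 = 146.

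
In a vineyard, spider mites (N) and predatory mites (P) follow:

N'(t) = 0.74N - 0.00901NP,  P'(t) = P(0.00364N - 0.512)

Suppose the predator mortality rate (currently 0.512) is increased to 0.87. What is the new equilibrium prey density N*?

At the interior fixed point, setting dP/dt = 0 with P > 0 fixes N* = (predator death rate)/(NP coefficient) — independent of the other coefficients.
With the change, N* = 0.87/0.00364 = 239; it rises from 141.

N* ≈ 239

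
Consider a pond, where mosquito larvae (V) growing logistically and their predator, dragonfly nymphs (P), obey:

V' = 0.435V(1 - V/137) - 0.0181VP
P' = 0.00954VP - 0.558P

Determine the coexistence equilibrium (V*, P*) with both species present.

V* ≈ 58.5, P* ≈ 13.8

From dP/dt = 0 with P > 0: 0.00954V* = 0.558, so V* = 58.5.
Substitute into dV/dt = 0: 0.435(1 - 58.5/137) = 0.0181P*.
The bracket is 0.573, giving P* = 0.249/0.0181 = 13.8.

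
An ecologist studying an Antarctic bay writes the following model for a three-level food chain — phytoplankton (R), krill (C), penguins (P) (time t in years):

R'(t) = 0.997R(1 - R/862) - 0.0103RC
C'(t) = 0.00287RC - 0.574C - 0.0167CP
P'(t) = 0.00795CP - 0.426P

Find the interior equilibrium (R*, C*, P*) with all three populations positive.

From dP/dt = 0: 0.00795C* = 0.426, so C* = 53.6.
From dR/dt = 0: 0.997(1 - R*/862) = 0.0103·53.6, giving R* = 862·(1 - 0.554) = 385.
From dC/dt = 0: 0.00287·385 - 0.574 = 0.0167P*, so P* = 0.53/0.0167 = 31.8.

R* ≈ 385, C* ≈ 53.6, P* ≈ 31.8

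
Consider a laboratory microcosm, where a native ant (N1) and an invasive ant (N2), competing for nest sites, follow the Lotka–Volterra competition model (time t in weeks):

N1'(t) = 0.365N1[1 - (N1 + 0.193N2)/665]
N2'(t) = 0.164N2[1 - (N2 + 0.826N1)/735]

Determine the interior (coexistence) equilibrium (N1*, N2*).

N1* ≈ 622, N2* ≈ 221

Setting both brackets to zero gives the nullclines N1 + 0.193N2 = 665 and 0.826N1 + N2 = 735.
Substituting N2 = 735 - 0.826N1 into the first: N1(1 - 0.193·0.826) = 665 - 0.193·735.
So N1* = 523/0.841 = 622, and then N2* = 735 - 0.826·622 = 221.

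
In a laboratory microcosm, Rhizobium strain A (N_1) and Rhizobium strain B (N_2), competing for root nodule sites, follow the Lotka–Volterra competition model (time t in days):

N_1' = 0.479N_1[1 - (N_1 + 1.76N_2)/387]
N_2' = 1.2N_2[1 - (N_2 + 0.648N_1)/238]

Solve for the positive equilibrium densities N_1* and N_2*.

N_1* ≈ 227, N_2* ≈ 90.9

Setting both brackets to zero gives the nullclines N_1 + 1.76N_2 = 387 and 0.648N_1 + N_2 = 238.
Substituting N_2 = 238 - 0.648N_1 into the first: N_1(1 - 1.76·0.648) = 387 - 1.76·238.
So N_1* = -31.9/-0.14 = 227, and then N_2* = 238 - 0.648·227 = 90.9.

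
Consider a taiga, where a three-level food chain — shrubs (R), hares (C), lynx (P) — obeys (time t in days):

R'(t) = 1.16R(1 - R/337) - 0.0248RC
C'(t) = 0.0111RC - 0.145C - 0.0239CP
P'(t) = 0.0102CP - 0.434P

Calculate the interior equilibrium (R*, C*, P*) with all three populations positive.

From dP/dt = 0: 0.0102C* = 0.434, so C* = 42.5.
From dR/dt = 0: 1.16(1 - R*/337) = 0.0248·42.5, giving R* = 337·(1 - 0.91) = 30.4.
From dC/dt = 0: 0.0111·30.4 - 0.145 = 0.0239P*, so P* = 0.193/0.0239 = 8.07.

R* ≈ 30.4, C* ≈ 42.5, P* ≈ 8.07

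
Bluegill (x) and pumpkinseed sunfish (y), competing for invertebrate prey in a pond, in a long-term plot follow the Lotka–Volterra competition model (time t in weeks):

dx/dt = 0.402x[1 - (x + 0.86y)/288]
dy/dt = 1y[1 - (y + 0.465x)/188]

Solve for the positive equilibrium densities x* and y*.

Setting both brackets to zero gives the nullclines x + 0.86y = 288 and 0.465x + y = 188.
Substituting y = 188 - 0.465x into the first: x(1 - 0.86·0.465) = 288 - 0.86·188.
So x* = 126/0.6 = 210, and then y* = 188 - 0.465·210 = 90.1.

x* ≈ 210, y* ≈ 90.1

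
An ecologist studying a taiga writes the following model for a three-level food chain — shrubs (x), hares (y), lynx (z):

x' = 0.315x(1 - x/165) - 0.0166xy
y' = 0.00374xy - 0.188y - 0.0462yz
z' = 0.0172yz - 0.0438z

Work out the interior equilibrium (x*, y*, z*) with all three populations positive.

From dz/dt = 0: 0.0172y* = 0.0438, so y* = 2.55.
From dx/dt = 0: 0.315(1 - x*/165) = 0.0166·2.55, giving x* = 165·(1 - 0.134) = 143.
From dy/dt = 0: 0.00374·143 - 0.188 = 0.0462z*, so z* = 0.346/0.0462 = 7.5.

x* ≈ 143, y* ≈ 2.55, z* ≈ 7.5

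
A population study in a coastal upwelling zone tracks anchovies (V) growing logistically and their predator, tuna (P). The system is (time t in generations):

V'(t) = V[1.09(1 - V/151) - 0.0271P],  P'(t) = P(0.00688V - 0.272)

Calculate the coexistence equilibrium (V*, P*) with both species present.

V* ≈ 39.5, P* ≈ 29.7

From dP/dt = 0 with P > 0: 0.00688V* = 0.272, so V* = 39.5.
Substitute into dV/dt = 0: 1.09(1 - 39.5/151) = 0.0271P*.
The bracket is 0.738, giving P* = 0.805/0.0271 = 29.7.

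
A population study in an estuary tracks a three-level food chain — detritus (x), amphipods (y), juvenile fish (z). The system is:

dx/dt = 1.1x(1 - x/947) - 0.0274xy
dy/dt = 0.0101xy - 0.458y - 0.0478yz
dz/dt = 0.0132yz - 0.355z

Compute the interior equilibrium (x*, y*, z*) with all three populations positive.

x* ≈ 313, y* ≈ 26.9, z* ≈ 56.5

From dz/dt = 0: 0.0132y* = 0.355, so y* = 26.9.
From dx/dt = 0: 1.1(1 - x*/947) = 0.0274·26.9, giving x* = 947·(1 - 0.67) = 313.
From dy/dt = 0: 0.0101·313 - 0.458 = 0.0478z*, so z* = 2.7/0.0478 = 56.5.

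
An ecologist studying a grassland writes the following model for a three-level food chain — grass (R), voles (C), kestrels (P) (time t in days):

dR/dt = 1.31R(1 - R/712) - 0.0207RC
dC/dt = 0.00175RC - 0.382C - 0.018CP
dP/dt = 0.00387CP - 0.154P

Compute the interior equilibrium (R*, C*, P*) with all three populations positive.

R* ≈ 264, C* ≈ 39.8, P* ≈ 4.47

From dP/dt = 0: 0.00387C* = 0.154, so C* = 39.8.
From dR/dt = 0: 1.31(1 - R*/712) = 0.0207·39.8, giving R* = 712·(1 - 0.629) = 264.
From dC/dt = 0: 0.00175·264 - 0.382 = 0.018P*, so P* = 0.0805/0.018 = 4.47.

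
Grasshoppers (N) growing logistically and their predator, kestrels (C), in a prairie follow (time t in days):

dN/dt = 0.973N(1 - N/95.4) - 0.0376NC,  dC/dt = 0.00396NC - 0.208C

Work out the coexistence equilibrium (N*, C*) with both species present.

N* ≈ 52.5, C* ≈ 11.6

From dC/dt = 0 with C > 0: 0.00396N* = 0.208, so N* = 52.5.
Substitute into dN/dt = 0: 0.973(1 - 52.5/95.4) = 0.0376C*.
The bracket is 0.449, giving C* = 0.437/0.0376 = 11.6.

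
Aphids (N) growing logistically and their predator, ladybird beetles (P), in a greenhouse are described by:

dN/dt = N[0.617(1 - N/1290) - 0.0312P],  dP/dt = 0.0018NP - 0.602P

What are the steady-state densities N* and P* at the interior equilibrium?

From dP/dt = 0 with P > 0: 0.0018N* = 0.602, so N* = 334.
Substitute into dN/dt = 0: 0.617(1 - 334/1290) = 0.0312P*.
The bracket is 0.741, giving P* = 0.457/0.0312 = 14.6.

N* ≈ 334, P* ≈ 14.6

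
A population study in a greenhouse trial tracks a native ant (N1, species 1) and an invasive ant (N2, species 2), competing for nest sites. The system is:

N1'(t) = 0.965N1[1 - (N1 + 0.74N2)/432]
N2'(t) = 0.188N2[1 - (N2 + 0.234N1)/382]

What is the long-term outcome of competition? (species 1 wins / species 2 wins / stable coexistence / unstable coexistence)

Compare the nullcline intercepts: K1/α12 = 432/0.74 = 584 > K2 = 382; K2/α21 = 382/0.234 = 1630 > K1 = 432.
Since both inequalities hold, each species can invade when rare, so the interior equilibrium is stable.

stable coexistence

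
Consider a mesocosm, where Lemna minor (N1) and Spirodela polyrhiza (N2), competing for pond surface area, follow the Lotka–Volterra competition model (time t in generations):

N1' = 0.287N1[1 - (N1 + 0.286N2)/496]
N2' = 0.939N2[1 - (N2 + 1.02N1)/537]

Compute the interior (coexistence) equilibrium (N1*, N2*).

N1* ≈ 483, N2* ≈ 43.9

Setting both brackets to zero gives the nullclines N1 + 0.286N2 = 496 and 1.02N1 + N2 = 537.
Substituting N2 = 537 - 1.02N1 into the first: N1(1 - 0.286·1.02) = 496 - 0.286·537.
So N1* = 342/0.708 = 483, and then N2* = 537 - 1.02·483 = 43.9.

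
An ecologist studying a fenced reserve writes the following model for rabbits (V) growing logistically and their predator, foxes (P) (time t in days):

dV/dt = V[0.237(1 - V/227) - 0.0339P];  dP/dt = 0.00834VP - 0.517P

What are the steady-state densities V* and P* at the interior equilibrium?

From dP/dt = 0 with P > 0: 0.00834V* = 0.517, so V* = 62.
Substitute into dV/dt = 0: 0.237(1 - 62/227) = 0.0339P*.
The bracket is 0.727, giving P* = 0.172/0.0339 = 5.08.

V* ≈ 62, P* ≈ 5.08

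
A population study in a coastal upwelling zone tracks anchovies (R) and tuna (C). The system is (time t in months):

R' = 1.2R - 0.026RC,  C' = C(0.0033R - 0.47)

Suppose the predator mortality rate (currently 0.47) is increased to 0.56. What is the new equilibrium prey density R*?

R* ≈ 170

At the interior fixed point, setting dC/dt = 0 with C > 0 fixes R* = (predator death rate)/(RC coefficient) — independent of the other coefficients.
With the change, R* = 0.56/0.0033 = 170; it rises from 142.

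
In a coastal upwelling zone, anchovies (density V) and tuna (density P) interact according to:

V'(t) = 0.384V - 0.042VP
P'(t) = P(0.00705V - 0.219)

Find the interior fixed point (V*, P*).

V* ≈ 31.1, P* ≈ 9.14

Set dP/dt = 0 with P > 0: 0.00705V - 0.219 = 0, so V* = 0.219/0.00705 = 31.1.
Set dV/dt = 0 with V > 0: 0.384 - 0.042P = 0, so P* = 0.384/0.042 = 9.14.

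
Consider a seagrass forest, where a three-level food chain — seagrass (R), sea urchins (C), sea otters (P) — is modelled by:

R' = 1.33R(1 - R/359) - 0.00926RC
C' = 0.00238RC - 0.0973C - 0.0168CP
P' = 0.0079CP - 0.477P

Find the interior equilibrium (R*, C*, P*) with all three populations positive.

From dP/dt = 0: 0.0079C* = 0.477, so C* = 60.4.
From dR/dt = 0: 1.33(1 - R*/359) = 0.00926·60.4, giving R* = 359·(1 - 0.42) = 208.
From dC/dt = 0: 0.00238·208 - 0.0973 = 0.0168P*, so P* = 0.398/0.0168 = 23.7.

R* ≈ 208, C* ≈ 60.4, P* ≈ 23.7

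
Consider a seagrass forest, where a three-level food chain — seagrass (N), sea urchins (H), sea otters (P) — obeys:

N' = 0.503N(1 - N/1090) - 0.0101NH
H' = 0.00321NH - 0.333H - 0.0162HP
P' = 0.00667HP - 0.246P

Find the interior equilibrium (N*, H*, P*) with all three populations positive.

From dP/dt = 0: 0.00667H* = 0.246, so H* = 36.9.
From dN/dt = 0: 0.503(1 - N*/1090) = 0.0101·36.9, giving N* = 1090·(1 - 0.741) = 283.
From dH/dt = 0: 0.00321·283 - 0.333 = 0.0162P*, so P* = 0.575/0.0162 = 35.5.

N* ≈ 283, H* ≈ 36.9, P* ≈ 35.5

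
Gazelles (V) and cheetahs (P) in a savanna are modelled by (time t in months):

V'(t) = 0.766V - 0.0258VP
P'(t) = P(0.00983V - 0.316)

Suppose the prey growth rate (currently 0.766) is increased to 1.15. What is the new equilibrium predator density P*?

P* ≈ 44.6

At the interior fixed point, setting dV/dt = 0 with V > 0 fixes P* = (prey growth rate)/(VP coefficient) — independent of the other coefficients.
With the change, P* = 1.15/0.0258 = 44.6; it rises from 29.7.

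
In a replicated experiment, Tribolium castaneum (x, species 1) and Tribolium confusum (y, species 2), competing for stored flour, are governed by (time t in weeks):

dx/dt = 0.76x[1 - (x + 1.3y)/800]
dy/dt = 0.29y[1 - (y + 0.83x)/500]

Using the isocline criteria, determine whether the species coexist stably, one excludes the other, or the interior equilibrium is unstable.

species 1 excludes species 2

Compare the nullcline intercepts: K1/α12 = 800/1.3 = 615 > K2 = 500; K2/α21 = 500/0.83 = 602 < K1 = 800.
Since the inequalities point opposite ways, species 1 can invade but species 2 cannot.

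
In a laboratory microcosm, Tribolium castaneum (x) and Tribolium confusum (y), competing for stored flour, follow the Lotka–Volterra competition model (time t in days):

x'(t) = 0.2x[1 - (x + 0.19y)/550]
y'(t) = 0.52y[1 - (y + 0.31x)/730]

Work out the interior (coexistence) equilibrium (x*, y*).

Setting both brackets to zero gives the nullclines x + 0.19y = 550 and 0.31x + y = 730.
Substituting y = 730 - 0.31x into the first: x(1 - 0.19·0.31) = 550 - 0.19·730.
So x* = 411/0.941 = 437, and then y* = 730 - 0.31·437 = 595.

x* ≈ 437, y* ≈ 595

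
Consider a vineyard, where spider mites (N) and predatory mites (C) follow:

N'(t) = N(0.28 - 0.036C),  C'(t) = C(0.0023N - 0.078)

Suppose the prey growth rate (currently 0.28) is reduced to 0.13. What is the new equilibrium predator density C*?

C* ≈ 3.61

At the interior fixed point, setting dN/dt = 0 with N > 0 fixes C* = (prey growth rate)/(NC coefficient) — independent of the other coefficients.
With the change, C* = 0.13/0.036 = 3.61; it falls from 7.78.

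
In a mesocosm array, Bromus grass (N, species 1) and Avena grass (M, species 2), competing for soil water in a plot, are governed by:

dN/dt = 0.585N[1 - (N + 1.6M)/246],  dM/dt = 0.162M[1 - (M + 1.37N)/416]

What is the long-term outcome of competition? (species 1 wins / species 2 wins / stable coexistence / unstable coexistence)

Compare the nullcline intercepts: K1/α12 = 246/1.6 = 154 < K2 = 416; K2/α21 = 416/1.37 = 304 > K1 = 246.
Since the inequalities point opposite ways, species 2 can invade but species 1 cannot.

species 2 excludes species 1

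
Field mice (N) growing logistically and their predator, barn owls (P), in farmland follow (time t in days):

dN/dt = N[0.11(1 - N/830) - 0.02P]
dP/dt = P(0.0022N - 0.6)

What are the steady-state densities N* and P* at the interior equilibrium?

From dP/dt = 0 with P > 0: 0.0022N* = 0.6, so N* = 273.
Substitute into dN/dt = 0: 0.11(1 - 273/830) = 0.02P*.
The bracket is 0.671, giving P* = 0.0739/0.02 = 3.69.

N* ≈ 273, P* ≈ 3.69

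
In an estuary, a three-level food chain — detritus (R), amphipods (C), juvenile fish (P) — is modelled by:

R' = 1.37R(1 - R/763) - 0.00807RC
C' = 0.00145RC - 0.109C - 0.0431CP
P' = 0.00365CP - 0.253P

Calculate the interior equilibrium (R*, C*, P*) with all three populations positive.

From dP/dt = 0: 0.00365C* = 0.253, so C* = 69.3.
From dR/dt = 0: 1.37(1 - R*/763) = 0.00807·69.3, giving R* = 763·(1 - 0.408) = 451.
From dC/dt = 0: 0.00145·451 - 0.109 = 0.0431P*, so P* = 0.546/0.0431 = 12.7.

R* ≈ 451, C* ≈ 69.3, P* ≈ 12.7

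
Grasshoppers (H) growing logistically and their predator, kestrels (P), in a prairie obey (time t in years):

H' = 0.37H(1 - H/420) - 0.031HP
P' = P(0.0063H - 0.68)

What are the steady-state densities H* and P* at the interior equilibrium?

From dP/dt = 0 with P > 0: 0.0063H* = 0.68, so H* = 108.
Substitute into dH/dt = 0: 0.37(1 - 108/420) = 0.031P*.
The bracket is 0.743, giving P* = 0.275/0.031 = 8.87.

H* ≈ 108, P* ≈ 8.87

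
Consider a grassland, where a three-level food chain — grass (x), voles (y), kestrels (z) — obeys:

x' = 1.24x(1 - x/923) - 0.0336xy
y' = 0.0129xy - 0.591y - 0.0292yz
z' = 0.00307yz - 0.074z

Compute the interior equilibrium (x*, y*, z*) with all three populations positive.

From dz/dt = 0: 0.00307y* = 0.074, so y* = 24.1.
From dx/dt = 0: 1.24(1 - x*/923) = 0.0336·24.1, giving x* = 923·(1 - 0.653) = 320.
From dy/dt = 0: 0.0129·320 - 0.591 = 0.0292z*, so z* = 3.54/0.0292 = 121.

x* ≈ 320, y* ≈ 24.1, z* ≈ 121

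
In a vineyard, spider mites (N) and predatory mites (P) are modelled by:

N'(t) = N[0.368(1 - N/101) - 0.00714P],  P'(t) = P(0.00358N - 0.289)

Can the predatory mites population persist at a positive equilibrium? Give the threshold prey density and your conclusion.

Threshold N = 80.7; K > 80.7, so yes, the predator persists.

The predator equation gives dP/dt > 0 only when N > 0.289/0.00358 = 80.7.
Without the predator, N → K = 101. Since 101 > 80.7, the predator can invade and persist.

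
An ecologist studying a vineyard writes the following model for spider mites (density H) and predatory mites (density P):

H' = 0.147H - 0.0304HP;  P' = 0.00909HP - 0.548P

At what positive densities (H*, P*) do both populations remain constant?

Set dP/dt = 0 with P > 0: 0.00909H - 0.548 = 0, so H* = 0.548/0.00909 = 60.3.
Set dH/dt = 0 with H > 0: 0.147 - 0.0304P = 0, so P* = 0.147/0.0304 = 4.84.

H* ≈ 60.3, P* ≈ 4.84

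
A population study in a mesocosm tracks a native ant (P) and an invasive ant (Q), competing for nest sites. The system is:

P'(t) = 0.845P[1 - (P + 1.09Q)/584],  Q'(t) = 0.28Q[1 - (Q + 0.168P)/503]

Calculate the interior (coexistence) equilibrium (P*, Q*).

Setting both brackets to zero gives the nullclines P + 1.09Q = 584 and 0.168P + Q = 503.
Substituting Q = 503 - 0.168P into the first: P(1 - 1.09·0.168) = 584 - 1.09·503.
So P* = 35.7/0.817 = 43.7, and then Q* = 503 - 0.168·43.7 = 496.

P* ≈ 43.7, Q* ≈ 496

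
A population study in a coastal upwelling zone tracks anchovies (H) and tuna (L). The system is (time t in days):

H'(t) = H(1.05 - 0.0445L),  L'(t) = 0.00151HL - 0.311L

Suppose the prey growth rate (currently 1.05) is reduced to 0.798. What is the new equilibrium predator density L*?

At the interior fixed point, setting dH/dt = 0 with H > 0 fixes L* = (prey growth rate)/(HL coefficient) — independent of the other coefficients.
With the change, L* = 0.798/0.0445 = 17.9; it falls from 23.6.

L* ≈ 17.9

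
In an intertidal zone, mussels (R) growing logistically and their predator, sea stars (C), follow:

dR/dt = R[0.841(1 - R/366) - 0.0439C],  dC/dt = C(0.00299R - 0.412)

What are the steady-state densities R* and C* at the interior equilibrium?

From dC/dt = 0 with C > 0: 0.00299R* = 0.412, so R* = 138.
Substitute into dR/dt = 0: 0.841(1 - 138/366) = 0.0439C*.
The bracket is 0.624, giving C* = 0.524/0.0439 = 11.9.

R* ≈ 138, C* ≈ 11.9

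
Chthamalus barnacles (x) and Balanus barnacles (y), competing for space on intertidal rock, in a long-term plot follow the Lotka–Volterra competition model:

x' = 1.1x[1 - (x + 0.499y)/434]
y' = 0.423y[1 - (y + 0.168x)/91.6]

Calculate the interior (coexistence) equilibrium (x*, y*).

x* ≈ 424, y* ≈ 20.4

Setting both brackets to zero gives the nullclines x + 0.499y = 434 and 0.168x + y = 91.6.
Substituting y = 91.6 - 0.168x into the first: x(1 - 0.499·0.168) = 434 - 0.499·91.6.
So x* = 388/0.916 = 424, and then y* = 91.6 - 0.168·424 = 20.4.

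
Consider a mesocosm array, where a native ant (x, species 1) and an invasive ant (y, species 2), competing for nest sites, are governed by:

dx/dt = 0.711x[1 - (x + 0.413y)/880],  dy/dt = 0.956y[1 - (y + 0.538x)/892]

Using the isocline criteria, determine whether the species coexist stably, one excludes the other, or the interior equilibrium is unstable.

Compare the nullcline intercepts: K1/α12 = 880/0.413 = 2130 > K2 = 892; K2/α21 = 892/0.538 = 1660 > K1 = 880.
Since both inequalities hold, each species can invade when rare, so the interior equilibrium is stable.

stable coexistence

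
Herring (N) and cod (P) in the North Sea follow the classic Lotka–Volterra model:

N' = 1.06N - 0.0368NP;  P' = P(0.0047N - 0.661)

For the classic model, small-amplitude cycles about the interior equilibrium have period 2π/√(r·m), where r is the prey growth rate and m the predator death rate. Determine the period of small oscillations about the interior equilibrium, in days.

T ≈ 7.51 days

Here r = 1.06 and m = 0.661, so r·m = 0.701.
ω = √0.701 = 0.837 per day, hence T = 2π/ω ≈ 7.51 days.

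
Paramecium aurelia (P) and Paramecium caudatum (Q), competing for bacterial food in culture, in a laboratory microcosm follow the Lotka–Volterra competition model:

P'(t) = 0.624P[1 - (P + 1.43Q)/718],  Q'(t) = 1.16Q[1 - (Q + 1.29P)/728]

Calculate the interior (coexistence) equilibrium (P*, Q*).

Setting both brackets to zero gives the nullclines P + 1.43Q = 718 and 1.29P + Q = 728.
Substituting Q = 728 - 1.29P into the first: P(1 - 1.43·1.29) = 718 - 1.43·728.
So P* = -323/-0.845 = 382, and then Q* = 728 - 1.29·382 = 235.

P* ≈ 382, Q* ≈ 235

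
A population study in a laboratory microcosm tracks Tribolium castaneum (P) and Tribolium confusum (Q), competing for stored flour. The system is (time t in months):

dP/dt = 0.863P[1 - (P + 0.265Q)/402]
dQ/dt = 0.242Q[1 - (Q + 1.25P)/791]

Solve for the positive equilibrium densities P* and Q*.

P* ≈ 288, Q* ≈ 431

Setting both brackets to zero gives the nullclines P + 0.265Q = 402 and 1.25P + Q = 791.
Substituting Q = 791 - 1.25P into the first: P(1 - 0.265·1.25) = 402 - 0.265·791.
So P* = 192/0.669 = 288, and then Q* = 791 - 1.25·288 = 431.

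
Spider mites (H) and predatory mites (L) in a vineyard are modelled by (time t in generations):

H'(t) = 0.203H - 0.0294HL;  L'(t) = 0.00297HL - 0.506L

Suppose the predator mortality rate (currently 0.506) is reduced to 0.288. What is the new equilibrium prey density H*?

At the interior fixed point, setting dL/dt = 0 with L > 0 fixes H* = (predator death rate)/(HL coefficient) — independent of the other coefficients.
With the change, H* = 0.288/0.00297 = 97; it falls from 170.

H* ≈ 97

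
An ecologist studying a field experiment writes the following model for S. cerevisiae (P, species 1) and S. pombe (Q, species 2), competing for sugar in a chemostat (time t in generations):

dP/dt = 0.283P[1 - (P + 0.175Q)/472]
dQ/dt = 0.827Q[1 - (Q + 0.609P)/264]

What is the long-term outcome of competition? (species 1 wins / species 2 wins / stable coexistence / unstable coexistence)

species 1 excludes species 2

Compare the nullcline intercepts: K1/α12 = 472/0.175 = 2700 > K2 = 264; K2/α21 = 264/0.609 = 433 < K1 = 472.
Since the inequalities point opposite ways, species 1 can invade but species 2 cannot.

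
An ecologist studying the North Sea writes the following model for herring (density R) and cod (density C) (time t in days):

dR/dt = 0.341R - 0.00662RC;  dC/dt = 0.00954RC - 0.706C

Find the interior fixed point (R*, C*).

Set dC/dt = 0 with C > 0: 0.00954R - 0.706 = 0, so R* = 0.706/0.00954 = 74.
Set dR/dt = 0 with R > 0: 0.341 - 0.00662C = 0, so C* = 0.341/0.00662 = 51.5.

R* ≈ 74, C* ≈ 51.5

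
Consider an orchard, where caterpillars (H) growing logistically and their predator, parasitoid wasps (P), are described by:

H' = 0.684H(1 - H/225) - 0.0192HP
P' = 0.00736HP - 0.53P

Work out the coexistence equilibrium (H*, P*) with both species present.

H* ≈ 72, P* ≈ 24.2

From dP/dt = 0 with P > 0: 0.00736H* = 0.53, so H* = 72.
Substitute into dH/dt = 0: 0.684(1 - 72/225) = 0.0192P*.
The bracket is 0.68, giving P* = 0.465/0.0192 = 24.2.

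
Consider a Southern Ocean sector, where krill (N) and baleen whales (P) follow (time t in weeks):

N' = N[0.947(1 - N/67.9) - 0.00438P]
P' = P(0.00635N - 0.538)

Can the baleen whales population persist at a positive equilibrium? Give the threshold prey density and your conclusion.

The predator equation gives dP/dt > 0 only when N > 0.538/0.00635 = 84.7.
Without the predator, N → K = 67.9. Since 67.9 < 84.7, the predator cannot invade.

Threshold N = 84.7; K < 84.7, so no, the predator goes extinct.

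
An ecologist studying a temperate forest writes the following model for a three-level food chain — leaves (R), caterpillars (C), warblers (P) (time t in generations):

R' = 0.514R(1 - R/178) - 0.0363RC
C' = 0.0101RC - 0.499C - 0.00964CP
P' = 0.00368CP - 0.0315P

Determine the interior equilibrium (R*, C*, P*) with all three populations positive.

From dP/dt = 0: 0.00368C* = 0.0315, so C* = 8.56.
From dR/dt = 0: 0.514(1 - R*/178) = 0.0363·8.56, giving R* = 178·(1 - 0.605) = 70.4.
From dC/dt = 0: 0.0101·70.4 - 0.499 = 0.00964P*, so P* = 0.212/0.00964 = 22.

R* ≈ 70.4, C* ≈ 8.56, P* ≈ 22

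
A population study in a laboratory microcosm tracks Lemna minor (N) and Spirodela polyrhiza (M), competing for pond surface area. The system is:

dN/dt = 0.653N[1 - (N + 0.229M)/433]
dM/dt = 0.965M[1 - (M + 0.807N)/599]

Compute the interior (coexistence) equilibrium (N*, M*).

N* ≈ 363, M* ≈ 306

Setting both brackets to zero gives the nullclines N + 0.229M = 433 and 0.807N + M = 599.
Substituting M = 599 - 0.807N into the first: N(1 - 0.229·0.807) = 433 - 0.229·599.
So N* = 296/0.815 = 363, and then M* = 599 - 0.807·363 = 306.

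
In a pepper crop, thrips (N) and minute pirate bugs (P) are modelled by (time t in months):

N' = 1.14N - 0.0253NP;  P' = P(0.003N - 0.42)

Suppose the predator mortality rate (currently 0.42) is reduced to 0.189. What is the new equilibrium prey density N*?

At the interior fixed point, setting dP/dt = 0 with P > 0 fixes N* = (predator death rate)/(NP coefficient) — independent of the other coefficients.
With the change, N* = 0.189/0.003 = 63; it falls from 140.

N* ≈ 63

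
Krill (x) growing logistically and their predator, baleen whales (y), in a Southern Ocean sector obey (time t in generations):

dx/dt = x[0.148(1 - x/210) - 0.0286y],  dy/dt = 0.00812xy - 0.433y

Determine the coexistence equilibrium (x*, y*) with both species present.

From dy/dt = 0 with y > 0: 0.00812x* = 0.433, so x* = 53.3.
Substitute into dx/dt = 0: 0.148(1 - 53.3/210) = 0.0286y*.
The bracket is 0.746, giving y* = 0.11/0.0286 = 3.86.

x* ≈ 53.3, y* ≈ 3.86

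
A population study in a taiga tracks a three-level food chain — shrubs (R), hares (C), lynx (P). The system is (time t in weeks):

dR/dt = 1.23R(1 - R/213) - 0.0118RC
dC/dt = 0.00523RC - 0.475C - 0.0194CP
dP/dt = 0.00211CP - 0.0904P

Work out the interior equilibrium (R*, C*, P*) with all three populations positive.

R* ≈ 125, C* ≈ 42.8, P* ≈ 9.34

From dP/dt = 0: 0.00211C* = 0.0904, so C* = 42.8.
From dR/dt = 0: 1.23(1 - R*/213) = 0.0118·42.8, giving R* = 213·(1 - 0.411) = 125.
From dC/dt = 0: 0.00523·125 - 0.475 = 0.0194P*, so P* = 0.181/0.0194 = 9.34.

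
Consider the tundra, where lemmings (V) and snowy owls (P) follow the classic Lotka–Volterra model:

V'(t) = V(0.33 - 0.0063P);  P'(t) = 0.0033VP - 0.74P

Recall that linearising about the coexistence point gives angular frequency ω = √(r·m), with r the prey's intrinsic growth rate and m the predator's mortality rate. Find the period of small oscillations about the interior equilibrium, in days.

Here r = 0.33 and m = 0.74, so r·m = 0.244.
ω = √0.244 = 0.494 per day, hence T = 2π/ω ≈ 12.7 days.

T ≈ 12.7 days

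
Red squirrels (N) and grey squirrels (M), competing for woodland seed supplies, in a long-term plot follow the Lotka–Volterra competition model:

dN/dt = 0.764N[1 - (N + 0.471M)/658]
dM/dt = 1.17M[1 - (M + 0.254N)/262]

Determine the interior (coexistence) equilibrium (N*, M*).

Setting both brackets to zero gives the nullclines N + 0.471M = 658 and 0.254N + M = 262.
Substituting M = 262 - 0.254N into the first: N(1 - 0.471·0.254) = 658 - 0.471·262.
So N* = 535/0.88 = 607, and then M* = 262 - 0.254·607 = 108.

N* ≈ 607, M* ≈ 108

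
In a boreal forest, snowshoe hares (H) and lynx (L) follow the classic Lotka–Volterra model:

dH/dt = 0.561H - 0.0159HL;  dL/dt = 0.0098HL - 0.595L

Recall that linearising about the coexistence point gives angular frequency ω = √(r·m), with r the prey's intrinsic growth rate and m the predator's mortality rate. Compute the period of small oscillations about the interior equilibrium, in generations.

Here r = 0.561 and m = 0.595, so r·m = 0.334.
ω = √0.334 = 0.578 per generation, hence T = 2π/ω ≈ 10.9 generations.

T ≈ 10.9 generations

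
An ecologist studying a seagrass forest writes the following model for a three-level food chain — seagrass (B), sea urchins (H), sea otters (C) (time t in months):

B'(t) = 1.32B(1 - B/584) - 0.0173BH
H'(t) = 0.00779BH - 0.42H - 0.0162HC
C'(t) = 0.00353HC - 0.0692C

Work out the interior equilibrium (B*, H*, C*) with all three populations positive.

B* ≈ 434, H* ≈ 19.6, C* ≈ 183

From dC/dt = 0: 0.00353H* = 0.0692, so H* = 19.6.
From dB/dt = 0: 1.32(1 - B*/584) = 0.0173·19.6, giving B* = 584·(1 - 0.257) = 434.
From dH/dt = 0: 0.00779·434 - 0.42 = 0.0162C*, so C* = 2.96/0.0162 = 183.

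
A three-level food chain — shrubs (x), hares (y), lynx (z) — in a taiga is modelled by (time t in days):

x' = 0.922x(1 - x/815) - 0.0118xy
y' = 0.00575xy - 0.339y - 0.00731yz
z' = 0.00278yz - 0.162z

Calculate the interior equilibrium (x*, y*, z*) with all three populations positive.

From dz/dt = 0: 0.00278y* = 0.162, so y* = 58.3.
From dx/dt = 0: 0.922(1 - x*/815) = 0.0118·58.3, giving x* = 815·(1 - 0.746) = 207.
From dy/dt = 0: 0.00575·207 - 0.339 = 0.00731z*, so z* = 0.852/0.00731 = 117.

x* ≈ 207, y* ≈ 58.3, z* ≈ 117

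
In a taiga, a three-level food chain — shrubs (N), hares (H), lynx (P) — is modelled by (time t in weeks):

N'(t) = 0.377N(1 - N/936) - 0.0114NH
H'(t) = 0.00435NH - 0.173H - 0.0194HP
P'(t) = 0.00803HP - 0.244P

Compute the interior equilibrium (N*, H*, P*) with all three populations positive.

From dP/dt = 0: 0.00803H* = 0.244, so H* = 30.4.
From dN/dt = 0: 0.377(1 - N*/936) = 0.0114·30.4, giving N* = 936·(1 - 0.919) = 76.
From dH/dt = 0: 0.00435·76 - 0.173 = 0.0194P*, so P* = 0.157/0.0194 = 8.12.

N* ≈ 76, H* ≈ 30.4, P* ≈ 8.12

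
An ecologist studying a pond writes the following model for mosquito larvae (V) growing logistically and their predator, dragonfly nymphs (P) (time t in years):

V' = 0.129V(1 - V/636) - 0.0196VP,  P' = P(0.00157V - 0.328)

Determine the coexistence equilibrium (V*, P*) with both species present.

From dP/dt = 0 with P > 0: 0.00157V* = 0.328, so V* = 209.
Substitute into dV/dt = 0: 0.129(1 - 209/636) = 0.0196P*.
The bracket is 0.672, giving P* = 0.0866/0.0196 = 4.42.

V* ≈ 209, P* ≈ 4.42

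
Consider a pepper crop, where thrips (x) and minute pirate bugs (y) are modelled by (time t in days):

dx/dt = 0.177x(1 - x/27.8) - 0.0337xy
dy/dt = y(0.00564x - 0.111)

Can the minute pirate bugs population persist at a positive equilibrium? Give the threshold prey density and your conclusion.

The predator equation gives dy/dt > 0 only when x > 0.111/0.00564 = 19.7.
Without the predator, x → K = 27.8. Since 27.8 > 19.7, the predator can invade and persist.

Threshold x = 19.7; K > 19.7, so yes, the predator persists.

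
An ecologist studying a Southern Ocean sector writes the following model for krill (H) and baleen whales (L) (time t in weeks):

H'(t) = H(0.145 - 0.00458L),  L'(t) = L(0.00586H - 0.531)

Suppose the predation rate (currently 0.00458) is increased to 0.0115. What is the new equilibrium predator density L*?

L* ≈ 12.6

At the interior fixed point, setting dH/dt = 0 with H > 0 fixes L* = (prey growth rate)/(HL coefficient) — independent of the other coefficients.
With the change, L* = 0.145/0.0115 = 12.6; it falls from 31.7.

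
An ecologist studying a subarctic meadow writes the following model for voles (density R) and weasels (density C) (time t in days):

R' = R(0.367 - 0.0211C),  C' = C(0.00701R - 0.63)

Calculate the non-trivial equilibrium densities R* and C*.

Set dC/dt = 0 with C > 0: 0.00701R - 0.63 = 0, so R* = 0.63/0.00701 = 89.9.
Set dR/dt = 0 with R > 0: 0.367 - 0.0211C = 0, so C* = 0.367/0.0211 = 17.4.

R* ≈ 89.9, C* ≈ 17.4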